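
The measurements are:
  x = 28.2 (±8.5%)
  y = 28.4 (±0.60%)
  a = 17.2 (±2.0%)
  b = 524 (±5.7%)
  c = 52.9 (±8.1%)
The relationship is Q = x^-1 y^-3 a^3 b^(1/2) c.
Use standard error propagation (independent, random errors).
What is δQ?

1.30

Products/powers → add relative errors in quadrature, weighted by exponent:
  (-1·δx/x)² = (-1×0.0850)² = 0.00723;  (-3·δy/y)² = (-3×0.00600)² = 0.000324;  (3·δa/a)² = (3×0.0200)² = 0.00360;  (½·δb/b)² = (0.5×0.0570)² = 0.000812;  (1·δc/c)² = (1×0.0810)² = 0.00656
δQ/Q = √(0.0185) = 0.136
Q = 9.54, so δQ = 0.136 × 9.54 = 1.30.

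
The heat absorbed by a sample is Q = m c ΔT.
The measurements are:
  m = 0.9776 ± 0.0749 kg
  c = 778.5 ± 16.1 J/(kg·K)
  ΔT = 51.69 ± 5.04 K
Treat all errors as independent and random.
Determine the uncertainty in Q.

4950 J

For a monomial Q ∝ m, c, ΔT, fractional errors add in quadrature:
  (1·δm/m)² = (1×0.0766)² = 0.00587;  (1·δc/c)² = (1×0.0207)² = 0.000428;  (1·δΔT/ΔT)² = (1×0.0975)² = 0.00951
δQ/Q = √(0.0158) = 0.126
Q = 39340 J, so δQ = 0.126 × 39340 = 4950 J.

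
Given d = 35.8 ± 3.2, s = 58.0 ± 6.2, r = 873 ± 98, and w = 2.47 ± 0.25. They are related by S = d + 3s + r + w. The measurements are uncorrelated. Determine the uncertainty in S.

For a sum/difference, combine absolute errors in quadrature:
  (δd)² = 10.2;  (3·δs)² = 346;  (δr)² = 9600;  (δw)² = 0.0625
δS = √(9960) = 99.8

99.8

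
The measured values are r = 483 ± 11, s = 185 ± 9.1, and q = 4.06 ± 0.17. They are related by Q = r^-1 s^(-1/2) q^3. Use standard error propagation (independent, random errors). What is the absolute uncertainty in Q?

0.00132

For a monomial Q ∝ r^-1, s^(-1/2), q^3, fractional errors add in quadrature:
  (-1·δr/r)² = (-1×0.0228)² = 0.000519;  (−½·δs/s)² = (-0.5×0.0492)² = 0.000605;  (3·δq/q)² = (3×0.0419)² = 0.0158
δQ/Q = √(0.0169) = 0.130
Q = 0.0102, so δQ = 0.130 × 0.0102 = 0.00132.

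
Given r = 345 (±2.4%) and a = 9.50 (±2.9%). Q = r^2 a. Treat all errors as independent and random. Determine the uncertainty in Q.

63400

Each factor contributes (exponent × relative error)² to (δQ/Q)²:
  (2·δr/r)² = (2×0.0240)² = 0.00230;  (1·δa/a)² = (1×0.0290)² = 0.000841
δQ/Q = √(0.00314) = 0.0561
Q = 1.13e+06, so δQ = 0.0561 × 1.13e+06 = 63400.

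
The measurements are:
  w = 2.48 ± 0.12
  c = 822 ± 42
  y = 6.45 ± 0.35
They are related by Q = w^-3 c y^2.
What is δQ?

422

Relative error in a monomial: (δQ/Q)² = Σ (nᵢ · δxᵢ/xᵢ)².
  (-3·δw/w)² = (-3×0.0484)² = 0.0211;  (1·δc/c)² = (1×0.0511)² = 0.00261;  (2·δy/y)² = (2×0.0543)² = 0.0118
δQ/Q = √(0.0355) = 0.188
Q = 2240, so δQ = 0.188 × 2240 = 422.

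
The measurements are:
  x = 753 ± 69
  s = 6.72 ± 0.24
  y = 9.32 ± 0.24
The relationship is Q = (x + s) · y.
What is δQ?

668

Let u = x + s = 760. δu = √(δx² + δs²) = √(4760 + 0.0576) = 69.0, so δu/u = 0.0908.
Q is then a monomial in u, y:
δQ/Q = √((δu/u)² + (1·δy/y)²) = √(0.00825 + 0.000663) = 0.0944
Q = 7080, so δQ = 0.0944 × 7080 = 668.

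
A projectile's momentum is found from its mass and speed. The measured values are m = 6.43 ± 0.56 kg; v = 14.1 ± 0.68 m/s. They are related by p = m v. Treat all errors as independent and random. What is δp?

For a monomial p ∝ m, v, fractional errors add in quadrature:
  (1·δm/m)² = (1×0.0871)² = 0.00758;  (1·δv/v)² = (1×0.0482)² = 0.00233
δp/p = √(0.00991) = 0.0996
p = 90.7 kg·m/s, so δp = 0.0996 × 90.7 = 9.03 kg·m/s.

9.03 kg·m/s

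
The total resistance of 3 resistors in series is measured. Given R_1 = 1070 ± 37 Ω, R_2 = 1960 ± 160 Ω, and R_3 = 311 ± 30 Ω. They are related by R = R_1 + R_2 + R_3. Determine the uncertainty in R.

167 Ω

Absolute uncertainties add in quadrature for a linear combination:
  (δR_1)² = 1370;  (δR_2)² = 25600;  (δR_3)² = 900
δR = √(27900) = 167 Ω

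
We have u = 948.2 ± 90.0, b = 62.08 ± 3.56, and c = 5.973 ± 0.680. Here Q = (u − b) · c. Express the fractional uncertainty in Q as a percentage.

15.3%

Let w = u − b = 886.1. δw = √(δu² + δb²) = √(8100 + 12.7) = 90.1, so δw/w = 0.102.
Q is then a monomial in w, c:
δQ/Q = √((δw/w)² + (1·δc/c)²) = √(0.0103 + 0.0130) = 0.153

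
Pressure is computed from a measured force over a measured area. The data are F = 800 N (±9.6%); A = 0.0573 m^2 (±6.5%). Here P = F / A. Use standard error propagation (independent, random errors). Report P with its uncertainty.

14000 ± 1620 Pa

Since P is a product/quotient, work with relative uncertainties:
  (1·δF/F)² = (1×0.0960)² = 0.00922;  (-1·δA/A)² = (-1×0.0650)² = 0.00423
δP/P = √(0.0134) = 0.116
P = 14000 Pa, so δP = 0.116 × 14000 = 1620 Pa.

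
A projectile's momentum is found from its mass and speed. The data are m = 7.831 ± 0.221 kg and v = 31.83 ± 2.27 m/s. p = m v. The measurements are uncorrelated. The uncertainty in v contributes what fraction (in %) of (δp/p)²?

(δp/p)² = (1·δm/m)² + (1·δv/v)²
  m term: (1×0.0282)² = 0.000796
  v term: (1×0.0713)² = 0.00509
Total = 0.00588. Share from v = 0.00509/0.00588 = 0.865.

86.5%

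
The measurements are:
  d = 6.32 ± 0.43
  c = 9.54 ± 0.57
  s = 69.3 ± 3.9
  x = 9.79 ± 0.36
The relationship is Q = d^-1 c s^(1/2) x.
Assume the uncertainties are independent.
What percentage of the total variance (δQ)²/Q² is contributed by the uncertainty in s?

(δQ/Q)² = (-1·δd/d)² + (1·δc/c)² + (½·δs/s)² + (1·δx/x)²
  d term: (-1×0.0680)² = 0.00463
  c term: (1×0.0597)² = 0.00357
  s term: (0.5×0.0563)² = 0.000792
  x term: (1×0.0368)² = 0.00135
Total = 0.0103. Share from s = 0.000792/0.0103 = 0.0766.

7.66%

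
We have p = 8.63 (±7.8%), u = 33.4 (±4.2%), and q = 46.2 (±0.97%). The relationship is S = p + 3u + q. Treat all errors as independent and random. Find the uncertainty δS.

4.29

Sums and differences: (δS)² = Σ (cᵢ δxᵢ)².
  (δp)² = 0.453;  (3·δu)² = 17.7;  (δq)² = 0.201
δS = √(18.4) = 4.29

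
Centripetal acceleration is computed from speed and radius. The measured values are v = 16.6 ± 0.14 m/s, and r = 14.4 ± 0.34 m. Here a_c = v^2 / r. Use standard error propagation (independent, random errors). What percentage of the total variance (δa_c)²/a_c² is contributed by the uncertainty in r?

66.2%

(δa_c/a_c)² = (2·δv/v)² + (-1·δr/r)²
  v term: (2×0.00843)² = 0.000285
  r term: (-1×0.0236)² = 0.000557
Total = 0.000842. Share from r = 0.000557/0.000842 = 0.662.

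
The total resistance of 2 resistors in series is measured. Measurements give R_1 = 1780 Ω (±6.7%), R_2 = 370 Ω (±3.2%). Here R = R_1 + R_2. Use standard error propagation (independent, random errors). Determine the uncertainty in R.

For a sum/difference, combine absolute errors in quadrature:
  (δR_1)² = 14200;  (δR_2)² = 140
δR = √(14400) = 120 Ω

120 Ω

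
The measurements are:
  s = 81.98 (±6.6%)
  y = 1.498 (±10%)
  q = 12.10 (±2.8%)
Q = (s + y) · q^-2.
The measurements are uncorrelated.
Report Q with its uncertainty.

Let u = s + y = 83.48. δu = √(δs² + δy²) = √(29.3 + 0.0224) = 5.41, so δu/u = 0.0648.
Q is then a monomial in u, q:
δQ/Q = √((δu/u)² + (-2·δq/q)²) = √(0.00420 + 0.00314) = 0.0857
Q = 0.5702, so δQ = 0.0857 × 0.5702 = 0.0488.

0.5702 ± 0.0488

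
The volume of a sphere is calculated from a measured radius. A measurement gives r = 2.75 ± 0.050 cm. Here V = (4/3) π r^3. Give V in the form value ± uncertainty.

87.1 ± 4.75 cm^3

V ∝ r^3, so δV/V = |3| · δr/r = 3 × 0.0182 = 0.0545.
V = 87.1 cm^3, so δV = 0.0545 × 87.1 = 4.75 cm^3.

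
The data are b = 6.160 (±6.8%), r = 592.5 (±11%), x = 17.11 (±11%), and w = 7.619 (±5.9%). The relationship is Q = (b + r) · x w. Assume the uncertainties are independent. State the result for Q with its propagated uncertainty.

Let u = b + r = 598.7. δu = √(δb² + δr²) = √(0.175 + 4250) = 65.2, so δu/u = 0.109.
Q is then a monomial in u, x, w:
δQ/Q = √((δu/u)² + (1·δx/x)² + (1·δw/w)²) = √(0.0119 + 0.0121 + 0.00348) = 0.166
Q = 78040, so δQ = 0.166 × 78040 = 12900.

78040 ± 12900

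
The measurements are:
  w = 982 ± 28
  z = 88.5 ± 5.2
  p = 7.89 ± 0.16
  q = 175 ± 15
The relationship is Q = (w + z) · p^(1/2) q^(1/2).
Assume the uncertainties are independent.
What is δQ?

Let u = w + z = 1070. δu = √(δw² + δz²) = √(784 + 27.0) = 28.5, so δu/u = 0.0266.
Q is then a monomial in u, p, q:
δQ/Q = √((δu/u)² + (½·δp/p)² + (½·δq/q)²) = √(0.000708 + 0.000103 + 0.00184) = 0.0515
Q = 39800, so δQ = 0.0515 × 39800 = 2050.

2050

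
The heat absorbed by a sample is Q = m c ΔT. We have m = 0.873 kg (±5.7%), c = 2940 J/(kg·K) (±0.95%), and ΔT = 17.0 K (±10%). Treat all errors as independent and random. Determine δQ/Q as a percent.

Each factor contributes (exponent × relative error)² to (δQ/Q)²:
  (1·δm/m)² = (1×0.0570)² = 0.00325;  (1·δc/c)² = (1×0.00950)² = 9.02e-05;  (1·δΔT/ΔT)² = (1×0.100)² = 0.0100
δQ/Q = √(0.0133) = 0.115

11.5%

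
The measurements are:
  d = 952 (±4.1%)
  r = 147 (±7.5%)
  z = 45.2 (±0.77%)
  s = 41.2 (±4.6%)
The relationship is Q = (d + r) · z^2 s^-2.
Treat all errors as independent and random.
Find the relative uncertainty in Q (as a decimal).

0.100

Let u = d + r = 1100. δu = √(δd² + δr²) = √(1520 + 122) = 40.6, so δu/u = 0.0369.
Q is then a monomial in u, z, s:
δQ/Q = √((δu/u)² + (2·δz/z)² + (-2·δs/s)²) = √(0.00136 + 0.000237 + 0.00846) = 0.100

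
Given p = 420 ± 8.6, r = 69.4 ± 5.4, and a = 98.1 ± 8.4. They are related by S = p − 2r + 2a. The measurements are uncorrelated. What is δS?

21.7

Each term contributes (cᵢ δxᵢ)² to (δS)²:
  (δp)² = 74.0;  (2·δr)² = 117;  (2·δa)² = 282
δS = √(473) = 21.7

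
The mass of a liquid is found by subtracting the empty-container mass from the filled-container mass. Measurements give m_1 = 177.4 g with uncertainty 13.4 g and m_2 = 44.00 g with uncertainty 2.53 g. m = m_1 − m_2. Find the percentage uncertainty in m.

For a sum/difference, combine absolute errors in quadrature:
  (δm_1)² = 180;  (δm_2)² = 6.40
δm = √(186) = 13.6 g
m = 133.4 g, so δm/m = 13.6/133.4 = 0.102.

10.2%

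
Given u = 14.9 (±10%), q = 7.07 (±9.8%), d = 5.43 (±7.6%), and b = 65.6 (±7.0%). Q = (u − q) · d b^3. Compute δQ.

3.68e+06

Let w = u − q = 7.83. δw = √(δu² + δq²) = √(2.22 + 0.480) = 1.64, so δw/w = 0.210.
Q is then a monomial in w, d, b:
δQ/Q = √((δw/w)² + (1·δd/d)² + (3·δb/b)²) = √(0.0440 + 0.00578 + 0.0441) = 0.306
Q = 1.2e+07, so δQ = 0.306 × 1.2e+07 = 3.68e+06.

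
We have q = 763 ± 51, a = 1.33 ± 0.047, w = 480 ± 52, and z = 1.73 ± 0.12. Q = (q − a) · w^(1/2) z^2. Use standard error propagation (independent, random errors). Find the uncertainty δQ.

8160

Let u = q − a = 762. δu = √(δq² + δa²) = √(2600 + 0.00221) = 51.0, so δu/u = 0.0670.
Q is then a monomial in u, w, z:
δQ/Q = √((δu/u)² + (½·δw/w)² + (2·δz/z)²) = √(0.00448 + 0.00293 + 0.0192) = 0.163
Q = 49900, so δQ = 0.163 × 49900 = 8160.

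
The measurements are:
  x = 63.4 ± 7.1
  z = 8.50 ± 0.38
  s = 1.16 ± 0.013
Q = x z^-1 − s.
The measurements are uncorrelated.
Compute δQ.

0.899

Let p = x·z^-1 = 7.46. δp/p = √((1·δx/x)² + (-1·δz/z)²) = √(0.0125 + 0.00200) = 0.121, so δp = 0.899.
Q = p − s: δQ = √(δp² + δs²) = √(0.809 + 0.000169) = 0.899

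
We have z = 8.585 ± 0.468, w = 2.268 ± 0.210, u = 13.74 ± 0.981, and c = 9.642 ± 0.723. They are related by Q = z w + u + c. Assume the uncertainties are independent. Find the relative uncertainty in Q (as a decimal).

0.0565

Let p = z·w = 19.47. δp/p = √((1·δz/z)² + (1·δw/w)²) = √(0.00297 + 0.00857) = 0.107, so δp = 2.09.
Q = p + u + c: δQ = √(δp² + δu² + δc²) = √(4.38 + 0.962 + 0.523) = 2.42
Q = 42.85, so δQ/Q = 2.42/42.85 = 0.0565.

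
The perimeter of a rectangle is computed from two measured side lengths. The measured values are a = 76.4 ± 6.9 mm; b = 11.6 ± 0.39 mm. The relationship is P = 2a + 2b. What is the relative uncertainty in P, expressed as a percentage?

P is a linear combination, so absolute uncertainties add in quadrature:
  (2·δa)² = 190;  (2·δb)² = 0.608
δP = √(191) = 13.8 mm
P = 176 mm, so δP/P = 13.8/176 = 0.0785.

7.85%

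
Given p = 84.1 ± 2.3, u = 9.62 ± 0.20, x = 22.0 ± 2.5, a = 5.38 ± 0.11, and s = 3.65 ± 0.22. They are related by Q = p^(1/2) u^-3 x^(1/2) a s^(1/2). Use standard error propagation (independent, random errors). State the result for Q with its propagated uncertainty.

Since Q is a product/quotient, work with relative uncertainties:
  (½·δp/p)² = (0.5×0.0273)² = 0.000187;  (-3·δu/u)² = (-3×0.0208)² = 0.00389;  (½·δx/x)² = (0.5×0.114)² = 0.00323;  (1·δa/a)² = (1×0.0204)² = 0.000418;  (½·δs/s)² = (0.5×0.0603)² = 0.000908
δQ/Q = √(0.00863) = 0.0929
Q = 0.497, so δQ = 0.0929 × 0.497 = 0.0461.

0.497 ± 0.0461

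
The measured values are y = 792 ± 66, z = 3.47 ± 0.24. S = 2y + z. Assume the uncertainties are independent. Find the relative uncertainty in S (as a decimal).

0.0832

Absolute uncertainties add in quadrature for a linear combination:
  (2·δy)² = 17400;  (δz)² = 0.0576
δS = √(17400) = 132
S = 1590, so δS/S = 132/1590 = 0.0832.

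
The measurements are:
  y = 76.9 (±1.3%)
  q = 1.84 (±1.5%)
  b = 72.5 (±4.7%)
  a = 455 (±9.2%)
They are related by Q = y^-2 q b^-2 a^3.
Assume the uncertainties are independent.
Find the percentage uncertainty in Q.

Each factor contributes (exponent × relative error)² to (δQ/Q)²:
  (-2·δy/y)² = (-2×0.0130)² = 0.000676;  (1·δq/q)² = (1×0.0150)² = 0.000225;  (-2·δb/b)² = (-2×0.0470)² = 0.00884;  (3·δa/a)² = (3×0.0920)² = 0.0762
δQ/Q = √(0.0859) = 0.293

29.3%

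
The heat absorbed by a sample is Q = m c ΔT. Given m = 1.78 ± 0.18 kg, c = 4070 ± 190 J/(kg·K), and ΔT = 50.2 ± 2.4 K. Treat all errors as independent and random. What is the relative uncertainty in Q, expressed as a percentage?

12.1%

Q is a product of powers, so relative uncertainties combine in quadrature:
  (1·δm/m)² = (1×0.101)² = 0.0102;  (1·δc/c)² = (1×0.0467)² = 0.00218;  (1·δΔT/ΔT)² = (1×0.0478)² = 0.00229
δQ/Q = √(0.0147) = 0.121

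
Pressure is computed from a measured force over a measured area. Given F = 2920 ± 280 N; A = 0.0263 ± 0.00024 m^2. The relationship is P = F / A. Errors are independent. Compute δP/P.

0.0963

Each factor contributes (exponent × relative error)² to (δP/P)²:
  (1·δF/F)² = (1×0.0959)² = 0.00919;  (-1·δA/A)² = (-1×0.00913)² = 8.33e-05
δP/P = √(0.00928) = 0.0963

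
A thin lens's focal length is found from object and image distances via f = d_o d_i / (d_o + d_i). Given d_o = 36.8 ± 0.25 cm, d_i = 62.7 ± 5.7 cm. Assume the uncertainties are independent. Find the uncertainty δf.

∂f/∂d_o = (d_i/(d_o+d_i))² = 0.397;  ∂f/∂d_i = (d_o/(d_o+d_i))² = 0.137
δf = √((∂f/∂d_o · δd_o)² + (∂f/∂d_i · δd_i)²) = √(0.00986 + 0.608) = 0.786 cm

0.786 cm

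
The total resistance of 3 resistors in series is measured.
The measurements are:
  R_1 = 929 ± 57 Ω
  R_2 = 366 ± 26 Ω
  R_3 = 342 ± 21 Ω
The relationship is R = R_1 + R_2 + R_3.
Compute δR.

66.1 Ω

Sums and differences: (δR)² = Σ (cᵢ δxᵢ)².
  (δR_1)² = 3250;  (δR_2)² = 676;  (δR_3)² = 441
δR = √(4370) = 66.1 Ω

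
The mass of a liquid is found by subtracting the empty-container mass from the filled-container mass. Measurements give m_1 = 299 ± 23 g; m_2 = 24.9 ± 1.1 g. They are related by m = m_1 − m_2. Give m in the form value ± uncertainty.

m is a linear combination, so absolute uncertainties add in quadrature:
  (δm_1)² = 529;  (δm_2)² = 1.21
δm = √(530) = 23.0 g
m = 274 g.

274 ± 23.0 g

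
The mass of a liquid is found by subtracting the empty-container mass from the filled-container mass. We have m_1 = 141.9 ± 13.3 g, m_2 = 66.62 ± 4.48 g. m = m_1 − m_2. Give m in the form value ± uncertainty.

75.28 ± 14.0 g

Each term contributes (cᵢ δxᵢ)² to (δm)²:
  (δm_1)² = 177;  (δm_2)² = 20.1
δm = √(197) = 14.0 g
m = 75.28 g.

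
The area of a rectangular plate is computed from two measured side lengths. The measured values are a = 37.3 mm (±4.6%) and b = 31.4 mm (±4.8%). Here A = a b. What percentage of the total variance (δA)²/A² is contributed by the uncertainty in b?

(δA/A)² = (1·δa/a)² + (1·δb/b)²
  a term: (1×0.0460)² = 0.00212
  b term: (1×0.0480)² = 0.00230
Total = 0.00442. Share from b = 0.00230/0.00442 = 0.521.

52.1%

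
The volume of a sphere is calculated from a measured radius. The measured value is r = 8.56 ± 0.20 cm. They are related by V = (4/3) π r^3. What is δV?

V ∝ r^3, so δV/V = |3| · δr/r = 3 × 0.0234 = 0.0701.
V = 2630 cm^3, so δV = 0.0701 × 2630 = 184 cm^3.

184 cm^3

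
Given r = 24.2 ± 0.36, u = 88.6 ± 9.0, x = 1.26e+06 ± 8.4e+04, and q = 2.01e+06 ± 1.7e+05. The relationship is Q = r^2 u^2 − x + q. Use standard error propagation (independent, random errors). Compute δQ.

9.63e+05

Let p = r^2·u^2 = 4.6e+06. δp/p = √((2·δr/r)² + (2·δu/u)²) = √(0.000885 + 0.0413) = 0.205, so δp = 9.44e+05.
Q = p − x + q: δQ = √(δp² + δx² + δq²) = √(8.91e+11 + 7.06e+09 + 2.89e+10) = 9.63e+05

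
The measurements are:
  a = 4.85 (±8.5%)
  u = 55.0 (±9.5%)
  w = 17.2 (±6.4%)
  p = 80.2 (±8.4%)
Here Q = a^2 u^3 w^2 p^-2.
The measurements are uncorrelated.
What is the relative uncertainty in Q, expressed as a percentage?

39.3%

For a monomial Q ∝ a^2, u^3, w^2, p^-2, fractional errors add in quadrature:
  (2·δa/a)² = (2×0.0850)² = 0.0289;  (3·δu/u)² = (3×0.0950)² = 0.0812;  (2·δw/w)² = (2×0.0640)² = 0.0164;  (-2·δp/p)² = (-2×0.0840)² = 0.0282
δQ/Q = √(0.155) = 0.393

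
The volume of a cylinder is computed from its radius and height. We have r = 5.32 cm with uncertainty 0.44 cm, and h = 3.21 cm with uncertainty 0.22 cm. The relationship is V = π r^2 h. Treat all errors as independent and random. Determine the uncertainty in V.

51.1 cm^3

Products/powers → add relative errors in quadrature, weighted by exponent:
  (2·δr/r)² = (2×0.0827)² = 0.0274;  (1·δh/h)² = (1×0.0685)² = 0.00470
δV/V = √(0.0321) = 0.179
V = 285 cm^3, so δV = 0.179 × 285 = 51.1 cm^3.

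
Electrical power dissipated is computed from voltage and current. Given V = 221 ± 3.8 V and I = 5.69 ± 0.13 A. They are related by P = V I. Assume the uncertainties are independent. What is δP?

36.0 W

Each factor contributes (exponent × relative error)² to (δP/P)²:
  (1·δV/V)² = (1×0.0172)² = 0.000296;  (1·δI/I)² = (1×0.0228)² = 0.000522
δP/P = √(0.000818) = 0.0286
P = 1260 W, so δP = 0.0286 × 1260 = 36.0 W.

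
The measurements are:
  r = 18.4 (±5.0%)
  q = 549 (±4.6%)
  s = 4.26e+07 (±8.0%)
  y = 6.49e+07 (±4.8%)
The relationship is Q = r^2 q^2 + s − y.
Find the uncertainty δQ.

Let p = r^2·q^2 = 1.02e+08. δp/p = √((2·δr/r)² + (2·δq/q)²) = √(0.0100 + 0.00846) = 0.136, so δp = 1.39e+07.
Q = p + s − y: δQ = √(δp² + δs² + δy²) = √(1.92e+14 + 1.16e+13 + 9.7e+12) = 1.46e+07

1.46e+07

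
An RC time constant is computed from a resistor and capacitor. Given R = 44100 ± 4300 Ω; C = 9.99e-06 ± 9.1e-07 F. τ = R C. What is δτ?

0.0588 s

Relative error in a monomial: (δτ/τ)² = Σ (nᵢ · δxᵢ/xᵢ)².
  (1·δR/R)² = (1×0.0975)² = 0.00951;  (1·δC/C)² = (1×0.0911)² = 0.00830
δτ/τ = √(0.0178) = 0.133
τ = 0.441 s, so δτ = 0.133 × 0.441 = 0.0588 s.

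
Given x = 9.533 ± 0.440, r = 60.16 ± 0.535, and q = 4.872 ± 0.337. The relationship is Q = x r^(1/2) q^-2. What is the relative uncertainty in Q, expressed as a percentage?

Products/powers → add relative errors in quadrature, weighted by exponent:
  (1·δx/x)² = (1×0.0462)² = 0.00213;  (½·δr/r)² = (0.5×0.00889)² = 1.98e-05;  (-2·δq/q)² = (-2×0.0692)² = 0.0191
δQ/Q = √(0.0213) = 0.146

14.6%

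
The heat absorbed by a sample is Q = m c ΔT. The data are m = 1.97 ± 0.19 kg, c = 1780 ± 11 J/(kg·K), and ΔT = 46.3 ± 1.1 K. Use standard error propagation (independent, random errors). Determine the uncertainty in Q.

16200 J

For a monomial Q ∝ m, c, ΔT, fractional errors add in quadrature:
  (1·δm/m)² = (1×0.0964)² = 0.00930;  (1·δc/c)² = (1×0.00618)² = 3.82e-05;  (1·δΔT/ΔT)² = (1×0.0238)² = 0.000564
δQ/Q = √(0.00990) = 0.0995
Q = 1.62e+05 J, so δQ = 0.0995 × 1.62e+05 = 16200 J.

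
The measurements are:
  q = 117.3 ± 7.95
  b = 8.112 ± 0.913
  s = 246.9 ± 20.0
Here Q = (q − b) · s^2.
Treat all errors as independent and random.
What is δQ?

1.18e+06

Let u = q − b = 109.2. δu = √(δq² + δb²) = √(63.2 + 0.834) = 8.00, so δu/u = 0.0733.
Q is then a monomial in u, s:
δQ/Q = √((δu/u)² + (2·δs/s)²) = √(0.00537 + 0.0262) = 0.178
Q = 6.656e+06, so δQ = 0.178 × 6.656e+06 = 1.18e+06.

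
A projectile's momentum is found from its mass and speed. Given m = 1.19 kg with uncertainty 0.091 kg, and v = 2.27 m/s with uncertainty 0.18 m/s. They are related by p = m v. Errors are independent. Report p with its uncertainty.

Relative error in a monomial: (δp/p)² = Σ (nᵢ · δxᵢ/xᵢ)².
  (1·δm/m)² = (1×0.0765)² = 0.00585;  (1·δv/v)² = (1×0.0793)² = 0.00629
δp/p = √(0.0121) = 0.110
p = 2.70 kg·m/s, so δp = 0.110 × 2.70 = 0.298 kg·m/s.

2.70 ± 0.298 kg·m/s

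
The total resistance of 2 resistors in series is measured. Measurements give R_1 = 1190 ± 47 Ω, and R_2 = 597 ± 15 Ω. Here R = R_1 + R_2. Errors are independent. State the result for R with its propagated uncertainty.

1790 ± 49.3 Ω

R is a linear combination, so absolute uncertainties add in quadrature:
  (δR_1)² = 2210;  (δR_2)² = 225
δR = √(2430) = 49.3 Ω
R = 1790 Ω.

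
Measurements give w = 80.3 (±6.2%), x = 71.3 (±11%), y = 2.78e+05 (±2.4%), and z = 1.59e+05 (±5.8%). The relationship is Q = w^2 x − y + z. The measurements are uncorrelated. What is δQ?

Let p = w^2·x = 4.6e+05. δp/p = √((2·δw/w)² + (1·δx/x)²) = √(0.0154 + 0.0121) = 0.166, so δp = 76200.
Q = p − y + z: δQ = √(δp² + δy² + δz²) = √(5.81e+09 + 4.45e+07 + 8.5e+07) = 77100

77100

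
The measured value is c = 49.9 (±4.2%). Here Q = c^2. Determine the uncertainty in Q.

209

Q ∝ c^2, so δQ/Q = |2| · δc/c = 2 × 0.0420 = 0.0840.
Q = 2490, so δQ = 0.0840 × 2490 = 209.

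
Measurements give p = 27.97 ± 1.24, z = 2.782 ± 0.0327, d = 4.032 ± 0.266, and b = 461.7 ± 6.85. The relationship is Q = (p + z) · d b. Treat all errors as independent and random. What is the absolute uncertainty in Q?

4510

Let u = p + z = 30.75. δu = √(δp² + δz²) = √(1.54 + 0.00107) = 1.24, so δu/u = 0.0403.
Q is then a monomial in u, d, b:
δQ/Q = √((δu/u)² + (1·δd/d)² + (1·δb/b)²) = √(0.00163 + 0.00435 + 0.000220) = 0.0787
Q = 57250, so δQ = 0.0787 × 57250 = 4510.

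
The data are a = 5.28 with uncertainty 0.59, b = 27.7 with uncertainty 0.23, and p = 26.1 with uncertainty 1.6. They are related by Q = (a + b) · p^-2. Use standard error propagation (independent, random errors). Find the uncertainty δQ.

0.00601

Let u = a + b = 33.0. δu = √(δa² + δb²) = √(0.348 + 0.0529) = 0.633, so δu/u = 0.0192.
Q is then a monomial in u, p:
δQ/Q = √((δu/u)² + (-2·δp/p)²) = √(0.000369 + 0.0150) = 0.124
Q = 0.0484, so δQ = 0.124 × 0.0484 = 0.00601.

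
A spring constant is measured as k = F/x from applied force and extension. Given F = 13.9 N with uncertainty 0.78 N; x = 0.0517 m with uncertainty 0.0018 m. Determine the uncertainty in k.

17.8 N/m

For a monomial k ∝ F, x^-1, fractional errors add in quadrature:
  (1·δF/F)² = (1×0.0561)² = 0.00315;  (-1·δx/x)² = (-1×0.0348)² = 0.00121
δk/k = √(0.00436) = 0.0660
k = 269 N/m, so δk = 0.0660 × 269 = 17.8 N/m.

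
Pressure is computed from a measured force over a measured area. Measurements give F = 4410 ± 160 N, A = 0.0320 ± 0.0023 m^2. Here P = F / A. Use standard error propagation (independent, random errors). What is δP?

Products/powers → add relative errors in quadrature, weighted by exponent:
  (1·δF/F)² = (1×0.0363)² = 0.00132;  (-1·δA/A)² = (-1×0.0719)² = 0.00517
δP/P = √(0.00648) = 0.0805
P = 1.38e+05 Pa, so δP = 0.0805 × 1.38e+05 = 11100 Pa.

11100 Pa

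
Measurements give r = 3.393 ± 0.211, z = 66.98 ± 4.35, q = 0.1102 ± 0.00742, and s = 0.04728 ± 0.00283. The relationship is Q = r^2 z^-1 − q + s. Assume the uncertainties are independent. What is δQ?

0.0254

Let p = r^2·z^-1 = 0.1719. δp/p = √((2·δr/r)² + (-1·δz/z)²) = √(0.0155 + 0.00422) = 0.140, so δp = 0.0241.
Q = p − q + s: δQ = √(δp² + δq² + δs²) = √(0.000582 + 5.51e-05 + 8.01e-06) = 0.0254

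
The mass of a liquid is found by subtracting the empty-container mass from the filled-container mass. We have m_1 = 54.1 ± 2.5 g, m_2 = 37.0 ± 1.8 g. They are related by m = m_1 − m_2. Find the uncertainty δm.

3.08 g

For a sum/difference, combine absolute errors in quadrature:
  (δm_1)² = 6.25;  (δm_2)² = 3.24
δm = √(9.49) = 3.08 g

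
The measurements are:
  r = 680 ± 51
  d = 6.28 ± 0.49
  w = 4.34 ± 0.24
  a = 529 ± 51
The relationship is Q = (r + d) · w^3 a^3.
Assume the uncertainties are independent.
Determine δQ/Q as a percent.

34.2%

Let u = r + d = 686. δu = √(δr² + δd²) = √(2600 + 0.240) = 51.0, so δu/u = 0.0743.
Q is then a monomial in u, w, a:
δQ/Q = √((δu/u)² + (3·δw/w)² + (3·δa/a)²) = √(0.00552 + 0.0275 + 0.0837) = 0.342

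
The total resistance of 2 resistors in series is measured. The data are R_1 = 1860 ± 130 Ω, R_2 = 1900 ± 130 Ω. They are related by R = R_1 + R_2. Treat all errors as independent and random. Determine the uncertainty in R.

R is a linear combination, so absolute uncertainties add in quadrature:
  (δR_1)² = 16900;  (δR_2)² = 16900
δR = √(33800) = 184 Ω

184 Ω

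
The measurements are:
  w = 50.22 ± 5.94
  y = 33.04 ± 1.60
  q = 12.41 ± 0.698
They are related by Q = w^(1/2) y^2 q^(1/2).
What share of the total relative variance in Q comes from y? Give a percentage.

68.6%

(δQ/Q)² = (½·δw/w)² + (2·δy/y)² + (½·δq/q)²
  w term: (0.5×0.118)² = 0.00350
  y term: (2×0.0484)² = 0.00938
  q term: (0.5×0.0562)² = 0.000791
Total = 0.0137. Share from y = 0.00938/0.0137 = 0.686.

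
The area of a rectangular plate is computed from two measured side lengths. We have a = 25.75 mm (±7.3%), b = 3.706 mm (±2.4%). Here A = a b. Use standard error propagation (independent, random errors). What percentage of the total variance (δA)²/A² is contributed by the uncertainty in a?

(δA/A)² = (1·δa/a)² + (1·δb/b)²
  a term: (1×0.0730)² = 0.00533
  b term: (1×0.0240)² = 0.000576
Total = 0.00590. Share from a = 0.00533/0.00590 = 0.902.

90.2%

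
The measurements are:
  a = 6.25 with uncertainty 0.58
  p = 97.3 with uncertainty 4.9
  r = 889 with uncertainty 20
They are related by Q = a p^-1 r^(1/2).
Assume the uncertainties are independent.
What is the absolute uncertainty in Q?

0.203

Relative error in a monomial: (δQ/Q)² = Σ (nᵢ · δxᵢ/xᵢ)².
  (1·δa/a)² = (1×0.0928)² = 0.00861;  (-1·δp/p)² = (-1×0.0504)² = 0.00254;  (½·δr/r)² = (0.5×0.0225)² = 0.000127
δQ/Q = √(0.0113) = 0.106
Q = 1.92, so δQ = 0.106 × 1.92 = 0.203.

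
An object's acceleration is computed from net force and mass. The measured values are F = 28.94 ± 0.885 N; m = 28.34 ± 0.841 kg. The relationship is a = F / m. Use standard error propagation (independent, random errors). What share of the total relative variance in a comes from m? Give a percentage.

(δa/a)² = (1·δF/F)² + (-1·δm/m)²
  F term: (1×0.0306)² = 0.000935
  m term: (-1×0.0297)² = 0.000881
Total = 0.00182. Share from m = 0.000881/0.00182 = 0.485.

48.5%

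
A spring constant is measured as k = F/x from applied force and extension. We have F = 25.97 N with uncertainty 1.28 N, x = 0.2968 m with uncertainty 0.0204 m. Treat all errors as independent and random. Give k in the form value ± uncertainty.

87.50 ± 7.40 N/m

Each factor contributes (exponent × relative error)² to (δk/k)²:
  (1·δF/F)² = (1×0.0493)² = 0.00243;  (-1·δx/x)² = (-1×0.0687)² = 0.00472
δk/k = √(0.00715) = 0.0846
k = 87.50 N/m, so δk = 0.0846 × 87.50 = 7.40 N/m.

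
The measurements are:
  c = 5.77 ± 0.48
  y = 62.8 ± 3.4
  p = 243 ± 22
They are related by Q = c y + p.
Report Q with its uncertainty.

605 ± 42.2

Let w = c·y = 362. δw/w = √((1·δc/c)² + (1·δy/y)²) = √(0.00692 + 0.00293) = 0.0993, so δw = 36.0.
Q = w + p: δQ = √(δw² + δp²) = √(1290 + 484) = 42.2
Q = 605.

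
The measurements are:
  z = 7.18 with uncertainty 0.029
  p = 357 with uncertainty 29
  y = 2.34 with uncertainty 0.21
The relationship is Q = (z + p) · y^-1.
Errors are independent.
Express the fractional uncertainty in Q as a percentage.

12.0%

Let u = z + p = 364. δu = √(δz² + δp²) = √(0.000841 + 841) = 29.0, so δu/u = 0.0796.
Q is then a monomial in u, y:
δQ/Q = √((δu/u)² + (-1·δy/y)²) = √(0.00634 + 0.00805) = 0.120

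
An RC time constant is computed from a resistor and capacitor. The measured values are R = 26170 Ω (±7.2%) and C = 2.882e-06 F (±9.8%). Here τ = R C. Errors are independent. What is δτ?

0.00917 s

τ is a product of powers, so relative uncertainties combine in quadrature:
  (1·δR/R)² = (1×0.0720)² = 0.00518;  (1·δC/C)² = (1×0.0980)² = 0.00960
δτ/τ = √(0.0148) = 0.122
τ = 0.07542 s, so δτ = 0.122 × 0.07542 = 0.00917 s.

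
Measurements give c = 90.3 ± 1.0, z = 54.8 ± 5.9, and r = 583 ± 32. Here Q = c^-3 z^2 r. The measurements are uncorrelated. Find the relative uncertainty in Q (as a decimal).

0.225

Relative error in a monomial: (δQ/Q)² = Σ (nᵢ · δxᵢ/xᵢ)².
  (-3·δc/c)² = (-3×0.0111)² = 0.00110;  (2·δz/z)² = (2×0.108)² = 0.0464;  (1·δr/r)² = (1×0.0549)² = 0.00301
δQ/Q = √(0.0505) = 0.225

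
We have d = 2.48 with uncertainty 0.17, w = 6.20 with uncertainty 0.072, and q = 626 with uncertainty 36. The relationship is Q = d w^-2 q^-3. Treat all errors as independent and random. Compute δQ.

Q is a product of powers, so relative uncertainties combine in quadrature:
  (1·δd/d)² = (1×0.0685)² = 0.00470;  (-2·δw/w)² = (-2×0.0116)² = 0.000539;  (-3·δq/q)² = (-3×0.0575)² = 0.0298
δQ/Q = √(0.0350) = 0.187
Q = 2.63e-10, so δQ = 0.187 × 2.63e-10 = 4.92e-11.

4.92e-11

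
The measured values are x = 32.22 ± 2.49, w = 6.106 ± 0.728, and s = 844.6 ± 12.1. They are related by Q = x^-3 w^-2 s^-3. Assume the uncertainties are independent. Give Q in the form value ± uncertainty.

Since Q is a product/quotient, work with relative uncertainties:
  (-3·δx/x)² = (-3×0.0773)² = 0.0538;  (-2·δw/w)² = (-2×0.119)² = 0.0569;  (-3·δs/s)² = (-3×0.0143)² = 0.00185
δQ/Q = √(0.112) = 0.335
Q = 1.331e-15, so δQ = 0.335 × 1.331e-15 = 4.46e-16.

(1.331 ± 0.446) × 10^-15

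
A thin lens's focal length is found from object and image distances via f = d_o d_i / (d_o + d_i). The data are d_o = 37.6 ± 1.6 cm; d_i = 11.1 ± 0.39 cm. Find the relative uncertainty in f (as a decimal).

0.0288

∂f/∂d_o = (d_i/(d_o+d_i))² = 0.0520;  ∂f/∂d_i = (d_o/(d_o+d_i))² = 0.596
δf = √((∂f/∂d_o · δd_o)² + (∂f/∂d_i · δd_i)²) = √(0.00691 + 0.0540) = 0.247 cm
f = 8.57 cm, so δf/f = 0.247/8.57 = 0.0288.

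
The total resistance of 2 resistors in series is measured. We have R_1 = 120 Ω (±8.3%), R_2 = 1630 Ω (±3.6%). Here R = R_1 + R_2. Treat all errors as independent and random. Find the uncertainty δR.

59.5 Ω

Absolute uncertainties add in quadrature for a linear combination:
  (δR_1)² = 99.2;  (δR_2)² = 3440
δR = √(3540) = 59.5 Ω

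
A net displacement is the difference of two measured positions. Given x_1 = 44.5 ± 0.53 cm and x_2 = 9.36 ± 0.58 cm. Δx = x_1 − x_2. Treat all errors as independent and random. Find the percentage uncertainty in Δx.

Absolute uncertainties add in quadrature for a linear combination:
  (δx_1)² = 0.281;  (δx_2)² = 0.336
δΔx = √(0.617) = 0.786 cm
Δx = 35.1 cm, so δΔx/Δx = 0.786/35.1 = 0.0224.

2.24%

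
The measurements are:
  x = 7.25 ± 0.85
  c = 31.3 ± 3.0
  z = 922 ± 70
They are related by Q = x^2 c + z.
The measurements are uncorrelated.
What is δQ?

423

Let p = x^2·c = 1650. δp/p = √((2·δx/x)² + (1·δc/c)²) = √(0.0550 + 0.00919) = 0.253, so δp = 417.
Q = p + z: δQ = √(δp² + δz²) = √(1.74e+05 + 4900) = 423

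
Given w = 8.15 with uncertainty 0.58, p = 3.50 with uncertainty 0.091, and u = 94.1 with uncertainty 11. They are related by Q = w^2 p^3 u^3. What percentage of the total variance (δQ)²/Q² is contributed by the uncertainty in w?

13.6%

(δQ/Q)² = (2·δw/w)² + (3·δp/p)² + (3·δu/u)²
  w term: (2×0.0712)² = 0.0203
  p term: (3×0.0260)² = 0.00608
  u term: (3×0.117)² = 0.123
Total = 0.149. Share from w = 0.0203/0.149 = 0.136.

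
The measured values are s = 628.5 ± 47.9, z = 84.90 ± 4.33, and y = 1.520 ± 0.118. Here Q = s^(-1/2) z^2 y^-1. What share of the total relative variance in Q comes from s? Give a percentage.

8.12%

(δQ/Q)² = (−½·δs/s)² + (2·δz/z)² + (-1·δy/y)²
  s term: (-0.5×0.0762)² = 0.00145
  z term: (2×0.0510)² = 0.0104
  y term: (-1×0.0776)² = 0.00603
Total = 0.0179. Share from s = 0.00145/0.0179 = 0.0812.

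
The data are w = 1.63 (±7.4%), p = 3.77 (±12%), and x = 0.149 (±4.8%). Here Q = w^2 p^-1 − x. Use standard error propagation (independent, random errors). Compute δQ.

Let h = w^2·p^-1 = 0.705. δh/h = √((2·δw/w)² + (-1·δp/p)²) = √(0.0219 + 0.0144) = 0.191, so δh = 0.134.
Q = h − x: δQ = √(δh² + δx²) = √(0.0180 + 5.12e-05) = 0.134

0.134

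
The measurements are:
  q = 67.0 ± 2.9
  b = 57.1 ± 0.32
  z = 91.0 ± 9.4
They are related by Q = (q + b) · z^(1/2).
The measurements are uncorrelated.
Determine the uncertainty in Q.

67.2

Let u = q + b = 124. δu = √(δq² + δb²) = √(8.41 + 0.102) = 2.92, so δu/u = 0.0235.
Q is then a monomial in u, z:
δQ/Q = √((δu/u)² + (½·δz/z)²) = √(0.000553 + 0.00267) = 0.0567
Q = 1180, so δQ = 0.0567 × 1180 = 67.2.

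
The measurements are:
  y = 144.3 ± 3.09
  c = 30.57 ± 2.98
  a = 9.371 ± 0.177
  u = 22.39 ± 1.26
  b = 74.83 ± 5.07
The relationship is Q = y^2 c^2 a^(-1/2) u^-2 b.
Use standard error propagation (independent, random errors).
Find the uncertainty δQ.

2.27e+05

Q is a product of powers, so relative uncertainties combine in quadrature:
  (2·δy/y)² = (2×0.0214)² = 0.00183;  (2·δc/c)² = (2×0.0975)² = 0.0380;  (−½·δa/a)² = (-0.5×0.0189)² = 8.92e-05;  (-2·δu/u)² = (-2×0.0563)² = 0.0127;  (1·δb/b)² = (1×0.0678)² = 0.00459
δQ/Q = √(0.0572) = 0.239
Q = 948900, so δQ = 0.239 × 948900 = 2.27e+05.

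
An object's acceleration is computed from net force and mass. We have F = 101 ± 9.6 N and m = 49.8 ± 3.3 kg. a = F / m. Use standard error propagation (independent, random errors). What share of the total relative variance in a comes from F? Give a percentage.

(δa/a)² = (1·δF/F)² + (-1·δm/m)²
  F term: (1×0.0950)² = 0.00903
  m term: (-1×0.0663)² = 0.00439
Total = 0.0134. Share from F = 0.00903/0.0134 = 0.673.

67.3%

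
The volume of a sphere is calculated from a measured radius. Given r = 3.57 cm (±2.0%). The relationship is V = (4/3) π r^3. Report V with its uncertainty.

191 ± 11.4 cm^3

V ∝ r^3, so δV/V = |3| · δr/r = 3 × 0.0200 = 0.0600.
V = 191 cm^3, so δV = 0.0600 × 191 = 11.4 cm^3.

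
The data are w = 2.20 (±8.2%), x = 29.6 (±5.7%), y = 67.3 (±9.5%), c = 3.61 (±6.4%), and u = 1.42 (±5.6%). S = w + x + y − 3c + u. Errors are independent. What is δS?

Absolute uncertainties add in quadrature for a linear combination:
  (δw)² = 0.0325;  (δx)² = 2.85;  (δy)² = 40.9;  (3·δc)² = 0.480;  (δu)² = 0.00632
δS = √(44.2) = 6.65

6.65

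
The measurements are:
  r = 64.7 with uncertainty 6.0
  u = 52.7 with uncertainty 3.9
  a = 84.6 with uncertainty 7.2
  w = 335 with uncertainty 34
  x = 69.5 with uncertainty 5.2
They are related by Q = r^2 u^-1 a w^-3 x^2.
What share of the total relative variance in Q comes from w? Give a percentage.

(δQ/Q)² = (2·δr/r)² + (-1·δu/u)² + (1·δa/a)² + (-3·δw/w)² + (2·δx/x)²
  r term: (2×0.0927)² = 0.0344
  u term: (-1×0.0740)² = 0.00548
  a term: (1×0.0851)² = 0.00724
  w term: (-3×0.101)² = 0.0927
  x term: (2×0.0748)² = 0.0224
Total = 0.162. Share from w = 0.0927/0.162 = 0.571.

57.1%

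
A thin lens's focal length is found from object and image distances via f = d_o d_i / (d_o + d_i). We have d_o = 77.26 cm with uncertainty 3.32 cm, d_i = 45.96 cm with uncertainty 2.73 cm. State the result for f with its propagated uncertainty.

∂f/∂d_o = (d_i/(d_o+d_i))² = 0.139;  ∂f/∂d_i = (d_o/(d_o+d_i))² = 0.393
δf = √((∂f/∂d_o · δd_o)² + (∂f/∂d_i · δd_i)²) = √(0.213 + 1.15) = 1.17 cm
f = 28.82 cm.

28.82 ± 1.17 cm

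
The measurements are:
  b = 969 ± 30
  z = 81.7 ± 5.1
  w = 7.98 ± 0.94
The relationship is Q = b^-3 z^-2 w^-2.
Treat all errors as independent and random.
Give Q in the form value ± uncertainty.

Q is a product of powers, so relative uncertainties combine in quadrature:
  (-3·δb/b)² = (-3×0.0310)² = 0.00863;  (-2·δz/z)² = (-2×0.0624)² = 0.0156;  (-2·δw/w)² = (-2×0.118)² = 0.0555
δQ/Q = √(0.0797) = 0.282
Q = 2.59e-15, so δQ = 0.282 × 2.59e-15 = 7.3e-16.

(2.59 ± 0.730) × 10^-15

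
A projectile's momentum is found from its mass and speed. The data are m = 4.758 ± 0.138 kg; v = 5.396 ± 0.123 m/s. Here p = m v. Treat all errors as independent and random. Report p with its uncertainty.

25.67 ± 0.947 kg·m/s

For a monomial p ∝ m, v, fractional errors add in quadrature:
  (1·δm/m)² = (1×0.0290)² = 0.000841;  (1·δv/v)² = (1×0.0228)² = 0.000520
δp/p = √(0.00136) = 0.0369
p = 25.67 kg·m/s, so δp = 0.0369 × 25.67 = 0.947 kg·m/s.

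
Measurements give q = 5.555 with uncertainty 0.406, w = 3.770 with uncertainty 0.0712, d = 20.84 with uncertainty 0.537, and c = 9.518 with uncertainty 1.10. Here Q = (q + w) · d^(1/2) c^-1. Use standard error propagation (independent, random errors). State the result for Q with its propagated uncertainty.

4.473 ± 0.556

Let u = q + w = 9.325. δu = √(δq² + δw²) = √(0.165 + 0.00507) = 0.412, so δu/u = 0.0442.
Q is then a monomial in u, d, c:
δQ/Q = √((δu/u)² + (½·δd/d)² + (-1·δc/c)²) = √(0.00195 + 0.000166 + 0.0134) = 0.124
Q = 4.473, so δQ = 0.124 × 4.473 = 0.556.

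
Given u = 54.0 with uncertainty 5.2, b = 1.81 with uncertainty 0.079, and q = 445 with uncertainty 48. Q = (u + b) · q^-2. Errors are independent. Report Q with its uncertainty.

Let w = u + b = 55.8. δw = √(δu² + δb²) = √(27.0 + 0.00624) = 5.20, so δw/w = 0.0932.
Q is then a monomial in w, q:
δQ/Q = √((δw/w)² + (-2·δq/q)²) = √(0.00868 + 0.0465) = 0.235
Q = 0.000282, so δQ = 0.235 × 0.000282 = 6.62e-05.

(2.82 ± 0.662) × 10^-4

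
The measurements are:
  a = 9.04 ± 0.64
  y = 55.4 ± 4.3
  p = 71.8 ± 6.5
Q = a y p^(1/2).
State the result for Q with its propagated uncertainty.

Q is a product of powers, so relative uncertainties combine in quadrature:
  (1·δa/a)² = (1×0.0708)² = 0.00501;  (1·δy/y)² = (1×0.0776)² = 0.00602;  (½·δp/p)² = (0.5×0.0905)² = 0.00205
δQ/Q = √(0.0131) = 0.114
Q = 4240, so δQ = 0.114 × 4240 = 485.

4240 ± 485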